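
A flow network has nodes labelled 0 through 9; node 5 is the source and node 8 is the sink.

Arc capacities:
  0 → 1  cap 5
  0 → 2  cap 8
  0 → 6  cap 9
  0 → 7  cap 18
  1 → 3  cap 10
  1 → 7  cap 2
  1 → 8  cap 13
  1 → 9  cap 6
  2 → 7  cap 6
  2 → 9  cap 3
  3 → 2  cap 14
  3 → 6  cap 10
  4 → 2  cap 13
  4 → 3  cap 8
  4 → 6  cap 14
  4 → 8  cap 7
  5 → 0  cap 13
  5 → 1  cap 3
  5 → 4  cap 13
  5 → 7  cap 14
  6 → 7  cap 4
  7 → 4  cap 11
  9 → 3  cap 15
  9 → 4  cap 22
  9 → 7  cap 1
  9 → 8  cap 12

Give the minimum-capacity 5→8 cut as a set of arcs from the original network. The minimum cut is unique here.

Min-cut arcs: {(0,1), (2,9), (4,8), (5,1)} (total capacity 18)

augment #1: 5→1→8 push 3
augment #2: 5→4→8 push 7
augment #3: 5→0→1→8 push 5
augment #4: 5→0→2→9→8 push 3
max flow = 18; residual-reachable set from 5 gives S-side
cut edges (S→T): {(0,1), (2,9), (4,8), (5,1)} total cap 18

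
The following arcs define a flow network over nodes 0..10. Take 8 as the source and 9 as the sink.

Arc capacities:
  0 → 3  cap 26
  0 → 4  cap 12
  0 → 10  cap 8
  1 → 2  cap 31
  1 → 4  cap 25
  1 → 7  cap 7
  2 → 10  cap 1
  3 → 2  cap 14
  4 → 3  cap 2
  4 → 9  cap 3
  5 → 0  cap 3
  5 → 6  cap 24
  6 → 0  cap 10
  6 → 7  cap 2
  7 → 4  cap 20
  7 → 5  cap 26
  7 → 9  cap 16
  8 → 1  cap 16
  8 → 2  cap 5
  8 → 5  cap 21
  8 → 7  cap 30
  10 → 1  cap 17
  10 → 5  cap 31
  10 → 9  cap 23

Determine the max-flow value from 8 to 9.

Maximum flow value: 28

augment #1: 8→7→9 bottleneck 16, total now 16
augment #2: 8→1→4→9 bottleneck 3, total now 19
augment #3: 8→2→10→9 bottleneck 1, total now 20
augment #4: 8→5→0→10→9 bottleneck 3, total now 23
augment #5: 8→5→6→0→10→9 bottleneck 5, total now 28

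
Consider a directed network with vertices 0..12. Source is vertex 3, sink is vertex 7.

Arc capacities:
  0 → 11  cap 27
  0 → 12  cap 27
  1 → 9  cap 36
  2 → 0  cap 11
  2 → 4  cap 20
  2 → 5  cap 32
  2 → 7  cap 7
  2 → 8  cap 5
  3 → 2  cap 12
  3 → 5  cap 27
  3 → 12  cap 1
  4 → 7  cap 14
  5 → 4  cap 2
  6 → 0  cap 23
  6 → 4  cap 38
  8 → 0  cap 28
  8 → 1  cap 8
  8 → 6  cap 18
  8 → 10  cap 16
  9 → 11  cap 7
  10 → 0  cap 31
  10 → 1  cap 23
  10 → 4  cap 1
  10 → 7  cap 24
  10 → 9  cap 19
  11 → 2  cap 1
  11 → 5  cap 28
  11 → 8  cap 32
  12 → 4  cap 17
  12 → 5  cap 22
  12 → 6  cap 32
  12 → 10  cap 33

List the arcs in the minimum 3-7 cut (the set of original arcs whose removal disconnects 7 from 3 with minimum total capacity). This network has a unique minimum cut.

augment #1: 3→2→7 push 7
augment #2: 3→2→4→7 push 5
augment #3: 3→5→4→7 push 2
augment #4: 3→12→4→7 push 1
max flow = 15; residual-reachable set from 3 gives S-side
cut edges (S→T): {(3,2), (3,12), (5,4)} total cap 15

Min-cut arcs: {(3,2), (3,12), (5,4)} (total capacity 15)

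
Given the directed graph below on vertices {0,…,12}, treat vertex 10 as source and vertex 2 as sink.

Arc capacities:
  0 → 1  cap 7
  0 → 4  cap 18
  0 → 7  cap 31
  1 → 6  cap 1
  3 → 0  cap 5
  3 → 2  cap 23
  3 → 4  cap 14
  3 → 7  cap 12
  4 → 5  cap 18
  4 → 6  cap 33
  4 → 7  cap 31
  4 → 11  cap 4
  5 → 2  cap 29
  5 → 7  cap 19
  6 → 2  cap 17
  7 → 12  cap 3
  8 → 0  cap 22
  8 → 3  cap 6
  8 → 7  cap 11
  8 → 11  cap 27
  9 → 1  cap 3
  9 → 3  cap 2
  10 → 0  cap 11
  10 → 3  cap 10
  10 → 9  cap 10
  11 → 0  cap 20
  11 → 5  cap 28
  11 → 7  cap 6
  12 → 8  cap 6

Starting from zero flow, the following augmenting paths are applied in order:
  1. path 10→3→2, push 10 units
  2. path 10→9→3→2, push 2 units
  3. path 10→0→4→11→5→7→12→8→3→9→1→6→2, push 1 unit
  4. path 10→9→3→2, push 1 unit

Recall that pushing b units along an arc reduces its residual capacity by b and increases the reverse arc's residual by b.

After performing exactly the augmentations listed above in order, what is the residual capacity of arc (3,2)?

after path 1 (10→3→2, push 10): res(3,2)=13
after path 2 (10→9→3→2, push 2): res(3,2)=11
after path 3 (10→0→4→11→5→7→12→8→3→9→1→6→2, push 1): res(3,2)=11
after path 4 (10→9→3→2, push 1): res(3,2)=10

Residual capacity of (3,2): 10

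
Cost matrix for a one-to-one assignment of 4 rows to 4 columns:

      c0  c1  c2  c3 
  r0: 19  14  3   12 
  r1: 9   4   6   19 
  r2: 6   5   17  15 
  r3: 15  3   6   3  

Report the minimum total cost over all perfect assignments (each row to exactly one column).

Minimum assignment cost: 16

optimal assignment: row0→col2 (cost 3), row1→col1 (cost 4), row2→col0 (cost 6), row3→col3 (cost 3)
total = 3 + 4 + 6 + 3 = 16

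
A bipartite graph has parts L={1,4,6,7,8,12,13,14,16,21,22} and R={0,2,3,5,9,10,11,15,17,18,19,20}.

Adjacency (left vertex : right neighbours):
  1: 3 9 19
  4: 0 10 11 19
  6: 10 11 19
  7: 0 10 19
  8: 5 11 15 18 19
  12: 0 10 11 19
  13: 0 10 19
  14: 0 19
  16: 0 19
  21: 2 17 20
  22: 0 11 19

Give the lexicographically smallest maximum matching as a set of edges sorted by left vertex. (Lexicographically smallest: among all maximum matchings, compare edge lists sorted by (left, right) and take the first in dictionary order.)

|M| = 7 (so the lex-smallest maximum matching has 7 edges)
process left vertices in ascending order; for each, take the smallest-labelled available neighbour that still permits 7 edges overall, or leave it unmatched if none does
lex-smallest matching: {1-3, 4-0, 6-10, 7-19, 8-5, 12-11, 21-2}

Lex-smallest maximum matching: {(1,3), (4,0), (6,10), (7,19), (8,5), (12,11), (21,2)}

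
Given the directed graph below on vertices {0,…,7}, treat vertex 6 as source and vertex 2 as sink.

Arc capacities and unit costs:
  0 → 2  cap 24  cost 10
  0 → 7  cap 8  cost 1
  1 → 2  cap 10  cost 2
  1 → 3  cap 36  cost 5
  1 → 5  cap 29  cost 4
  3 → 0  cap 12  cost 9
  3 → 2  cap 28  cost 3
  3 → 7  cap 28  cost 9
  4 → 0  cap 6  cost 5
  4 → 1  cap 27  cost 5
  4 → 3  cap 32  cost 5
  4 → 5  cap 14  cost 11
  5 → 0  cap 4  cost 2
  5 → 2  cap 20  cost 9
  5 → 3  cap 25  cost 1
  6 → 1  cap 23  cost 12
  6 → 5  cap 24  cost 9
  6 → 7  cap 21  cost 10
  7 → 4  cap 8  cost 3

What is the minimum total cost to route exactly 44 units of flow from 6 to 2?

shortest-cost path #1: 6→5→3→2 push 24 @ unit cost 13 (adds 312)
shortest-cost path #2: 6→1→2 push 10 @ unit cost 14 (adds 140)
shortest-cost path #3: 6→1→3→2 push 4 @ unit cost 20 (adds 80)
shortest-cost path #4: 6→1→5→2 push 6 @ unit cost 25 (adds 150)
total cost = 682

Minimum cost for 44 units: 682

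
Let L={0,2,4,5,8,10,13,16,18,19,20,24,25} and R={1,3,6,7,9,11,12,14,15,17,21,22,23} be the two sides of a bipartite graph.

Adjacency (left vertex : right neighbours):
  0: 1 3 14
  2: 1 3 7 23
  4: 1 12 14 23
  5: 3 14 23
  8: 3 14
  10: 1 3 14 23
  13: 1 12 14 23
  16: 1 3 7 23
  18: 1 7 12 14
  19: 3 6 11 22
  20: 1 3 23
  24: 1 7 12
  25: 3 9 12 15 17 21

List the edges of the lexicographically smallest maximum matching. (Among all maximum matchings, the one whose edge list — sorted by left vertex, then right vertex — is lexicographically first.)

Lex-smallest maximum matching: {(0,1), (2,3), (4,12), (5,14), (10,23), (16,7), (19,6), (25,9)}

|M| = 8 (so the lex-smallest maximum matching has 8 edges)
process left vertices in ascending order; for each, take the smallest-labelled available neighbour that still permits 8 edges overall, or leave it unmatched if none does
lex-smallest matching: {0-1, 2-3, 4-12, 5-14, 10-23, 16-7, 19-6, 25-9}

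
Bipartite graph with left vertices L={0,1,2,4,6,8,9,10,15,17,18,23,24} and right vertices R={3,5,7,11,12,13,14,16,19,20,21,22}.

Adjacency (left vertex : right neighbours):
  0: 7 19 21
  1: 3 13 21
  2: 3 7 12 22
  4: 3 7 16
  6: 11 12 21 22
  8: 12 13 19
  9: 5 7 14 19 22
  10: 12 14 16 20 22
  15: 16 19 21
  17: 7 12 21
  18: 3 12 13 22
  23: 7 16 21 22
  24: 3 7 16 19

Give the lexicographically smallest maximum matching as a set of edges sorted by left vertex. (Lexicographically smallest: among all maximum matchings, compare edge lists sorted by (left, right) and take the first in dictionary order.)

|M| = 11 (so the lex-smallest maximum matching has 11 edges)
process left vertices in ascending order; for each, take the smallest-labelled available neighbour that still permits 11 edges overall, or leave it unmatched if none does
lex-smallest matching: {0-7, 1-3, 2-12, 4-16, 6-11, 8-13, 9-5, 10-14, 15-19, 17-21, 18-22}

Lex-smallest maximum matching: {(0,7), (1,3), (2,12), (4,16), (6,11), (8,13), (9,5), (10,14), (15,19), (17,21), (18,22)}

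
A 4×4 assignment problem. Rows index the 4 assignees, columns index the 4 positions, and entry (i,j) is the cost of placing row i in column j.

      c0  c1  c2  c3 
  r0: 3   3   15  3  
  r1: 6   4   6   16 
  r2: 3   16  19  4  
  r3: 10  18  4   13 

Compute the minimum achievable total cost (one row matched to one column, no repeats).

Minimum assignment cost: 14

optimal assignment: row0→col3 (cost 3), row1→col1 (cost 4), row2→col0 (cost 3), row3→col2 (cost 4)
total = 3 + 4 + 3 + 4 = 14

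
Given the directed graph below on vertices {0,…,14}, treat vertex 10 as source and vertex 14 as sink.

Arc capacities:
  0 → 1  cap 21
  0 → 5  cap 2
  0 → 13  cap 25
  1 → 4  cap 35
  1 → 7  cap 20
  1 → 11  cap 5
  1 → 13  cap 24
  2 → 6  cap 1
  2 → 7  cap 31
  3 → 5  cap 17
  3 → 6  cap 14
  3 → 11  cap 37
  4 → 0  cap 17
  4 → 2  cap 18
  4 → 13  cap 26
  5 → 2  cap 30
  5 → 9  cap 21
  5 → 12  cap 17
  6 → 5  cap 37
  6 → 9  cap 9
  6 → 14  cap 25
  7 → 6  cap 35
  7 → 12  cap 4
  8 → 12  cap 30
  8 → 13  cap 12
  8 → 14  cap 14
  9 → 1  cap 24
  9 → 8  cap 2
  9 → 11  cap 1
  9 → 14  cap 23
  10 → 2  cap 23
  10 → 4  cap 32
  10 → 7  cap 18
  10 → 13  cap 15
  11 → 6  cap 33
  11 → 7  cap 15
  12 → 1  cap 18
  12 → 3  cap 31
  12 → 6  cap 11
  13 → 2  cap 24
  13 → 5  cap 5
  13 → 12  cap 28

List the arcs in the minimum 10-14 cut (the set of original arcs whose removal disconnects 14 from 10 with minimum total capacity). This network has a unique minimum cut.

Min-cut arcs: {(6,14), (9,8), (9,14)} (total capacity 50)

augment #1: 10→2→6→14 push 1
augment #2: 10→7→6→14 push 18
augment #3: 10→2→7→6→14 push 6
augment #4: 10→13→5→9→14 push 5
augment #5: 10→2→7→6→9→14 push 9
augment #6: 10→4→0→5→9→14 push 2
augment #7: 10→2→7→6→5→9→14 push 2
augment #8: 10→13→12→3→5→9→14 push 5
augment #9: 10→13→12→3→5→9→8→14 push 2
max flow = 50; residual-reachable set from 10 gives S-side
cut edges (S→T): {(6,14), (9,8), (9,14)} total cap 50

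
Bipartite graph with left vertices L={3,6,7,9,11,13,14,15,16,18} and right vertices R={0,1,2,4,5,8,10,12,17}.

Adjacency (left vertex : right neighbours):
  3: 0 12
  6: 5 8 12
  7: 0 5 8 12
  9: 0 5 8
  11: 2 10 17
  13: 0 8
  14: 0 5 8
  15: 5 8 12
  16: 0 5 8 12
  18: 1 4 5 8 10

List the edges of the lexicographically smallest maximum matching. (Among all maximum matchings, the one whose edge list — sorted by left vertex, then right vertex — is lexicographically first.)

|M| = 6 (so the lex-smallest maximum matching has 6 edges)
process left vertices in ascending order; for each, take the smallest-labelled available neighbour that still permits 6 edges overall, or leave it unmatched if none does
lex-smallest matching: {3-0, 6-5, 7-8, 11-2, 15-12, 18-1}

Lex-smallest maximum matching: {(3,0), (6,5), (7,8), (11,2), (15,12), (18,1)}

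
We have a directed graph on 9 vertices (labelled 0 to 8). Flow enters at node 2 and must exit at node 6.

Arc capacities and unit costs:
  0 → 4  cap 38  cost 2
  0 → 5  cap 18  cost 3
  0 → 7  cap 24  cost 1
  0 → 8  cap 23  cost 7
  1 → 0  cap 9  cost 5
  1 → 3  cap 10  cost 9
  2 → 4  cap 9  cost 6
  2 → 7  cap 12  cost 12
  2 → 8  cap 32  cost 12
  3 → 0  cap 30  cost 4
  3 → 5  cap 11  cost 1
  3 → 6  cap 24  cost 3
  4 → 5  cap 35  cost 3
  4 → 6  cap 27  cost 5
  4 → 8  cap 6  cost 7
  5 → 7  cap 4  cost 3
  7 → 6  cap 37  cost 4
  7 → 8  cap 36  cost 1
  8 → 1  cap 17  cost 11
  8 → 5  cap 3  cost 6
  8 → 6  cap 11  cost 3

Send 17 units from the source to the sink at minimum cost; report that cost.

Minimum cost for 17 units: 219

shortest-cost path #1: 2→4→6 push 9 @ unit cost 11 (adds 99)
shortest-cost path #2: 2→8→6 push 8 @ unit cost 15 (adds 120)
total cost = 219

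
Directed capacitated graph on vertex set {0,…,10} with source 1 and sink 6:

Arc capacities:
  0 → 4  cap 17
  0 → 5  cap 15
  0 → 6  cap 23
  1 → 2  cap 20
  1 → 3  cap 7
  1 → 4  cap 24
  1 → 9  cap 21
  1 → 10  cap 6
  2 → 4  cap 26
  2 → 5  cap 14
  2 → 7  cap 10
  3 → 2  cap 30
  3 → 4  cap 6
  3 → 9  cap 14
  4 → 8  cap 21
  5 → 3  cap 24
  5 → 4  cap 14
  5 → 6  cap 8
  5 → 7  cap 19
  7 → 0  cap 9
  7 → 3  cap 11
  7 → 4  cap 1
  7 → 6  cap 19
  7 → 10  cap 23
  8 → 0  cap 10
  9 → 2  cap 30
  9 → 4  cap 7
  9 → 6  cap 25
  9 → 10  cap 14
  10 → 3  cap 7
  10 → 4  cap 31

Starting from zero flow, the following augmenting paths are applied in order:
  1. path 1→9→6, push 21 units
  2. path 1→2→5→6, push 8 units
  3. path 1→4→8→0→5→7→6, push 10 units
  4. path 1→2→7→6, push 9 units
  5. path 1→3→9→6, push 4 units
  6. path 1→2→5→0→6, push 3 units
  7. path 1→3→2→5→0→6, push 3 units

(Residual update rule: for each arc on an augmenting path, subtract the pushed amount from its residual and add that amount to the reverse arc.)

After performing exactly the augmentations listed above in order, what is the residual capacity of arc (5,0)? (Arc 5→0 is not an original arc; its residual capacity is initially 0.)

Residual capacity of (5,0): 4

after path 1 (1→9→6, push 21): res(5,0)=0
after path 2 (1→2→5→6, push 8): res(5,0)=0
after path 3 (1→4→8→0→5→7→6, push 10): res(5,0)=10
after path 4 (1→2→7→6, push 9): res(5,0)=10
after path 5 (1→3→9→6, push 4): res(5,0)=10
after path 6 (1→2→5→0→6, push 3): res(5,0)=7
after path 7 (1→3→2→5→0→6, push 3): res(5,0)=4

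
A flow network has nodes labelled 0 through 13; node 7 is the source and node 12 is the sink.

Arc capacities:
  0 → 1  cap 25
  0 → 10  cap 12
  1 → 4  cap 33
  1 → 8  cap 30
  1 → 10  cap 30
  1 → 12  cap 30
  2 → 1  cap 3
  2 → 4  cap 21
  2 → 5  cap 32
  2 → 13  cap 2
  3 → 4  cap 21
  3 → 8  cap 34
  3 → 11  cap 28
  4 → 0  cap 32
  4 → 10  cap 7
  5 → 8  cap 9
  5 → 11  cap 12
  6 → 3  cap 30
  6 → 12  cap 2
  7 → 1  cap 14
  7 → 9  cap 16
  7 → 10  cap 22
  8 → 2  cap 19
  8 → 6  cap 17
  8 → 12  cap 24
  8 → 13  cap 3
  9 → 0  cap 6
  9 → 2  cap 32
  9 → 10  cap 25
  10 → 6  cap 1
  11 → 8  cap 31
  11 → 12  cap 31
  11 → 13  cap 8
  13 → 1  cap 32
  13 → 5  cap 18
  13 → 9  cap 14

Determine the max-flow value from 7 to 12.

Maximum flow value: 31

augment #1: 7→1→12 bottleneck 14, total now 14
augment #2: 7→10→6→12 bottleneck 1, total now 15
augment #3: 7→9→0→1→12 bottleneck 6, total now 21
augment #4: 7→9→2→1→12 bottleneck 3, total now 24
augment #5: 7→9→2→5→8→12 bottleneck 7, total now 31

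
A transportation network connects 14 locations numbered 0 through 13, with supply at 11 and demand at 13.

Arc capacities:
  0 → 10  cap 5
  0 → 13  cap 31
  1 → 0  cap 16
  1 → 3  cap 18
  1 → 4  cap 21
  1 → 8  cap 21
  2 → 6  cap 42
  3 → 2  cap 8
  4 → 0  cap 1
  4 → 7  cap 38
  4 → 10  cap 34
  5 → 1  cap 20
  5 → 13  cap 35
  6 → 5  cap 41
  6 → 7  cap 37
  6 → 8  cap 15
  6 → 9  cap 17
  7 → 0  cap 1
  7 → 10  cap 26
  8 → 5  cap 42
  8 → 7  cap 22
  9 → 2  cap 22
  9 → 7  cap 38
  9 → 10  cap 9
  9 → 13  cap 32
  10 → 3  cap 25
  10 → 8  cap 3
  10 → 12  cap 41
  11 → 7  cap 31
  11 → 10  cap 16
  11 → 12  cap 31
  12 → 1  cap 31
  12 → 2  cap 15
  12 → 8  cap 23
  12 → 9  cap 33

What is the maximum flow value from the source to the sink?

augment #1: 11→7→0→13 bottleneck 1, total now 1
augment #2: 11→12→9→13 bottleneck 31, total now 32
augment #3: 11→10→8→5→13 bottleneck 3, total now 35
augment #4: 11→10→12→9→13 bottleneck 1, total now 36
augment #5: 11→10→12→1→0→13 bottleneck 12, total now 48
augment #6: 11→7→10→12→1→0→13 bottleneck 4, total now 52
augment #7: 11→7→10→12→8→5→13 bottleneck 22, total now 74

Maximum flow value: 74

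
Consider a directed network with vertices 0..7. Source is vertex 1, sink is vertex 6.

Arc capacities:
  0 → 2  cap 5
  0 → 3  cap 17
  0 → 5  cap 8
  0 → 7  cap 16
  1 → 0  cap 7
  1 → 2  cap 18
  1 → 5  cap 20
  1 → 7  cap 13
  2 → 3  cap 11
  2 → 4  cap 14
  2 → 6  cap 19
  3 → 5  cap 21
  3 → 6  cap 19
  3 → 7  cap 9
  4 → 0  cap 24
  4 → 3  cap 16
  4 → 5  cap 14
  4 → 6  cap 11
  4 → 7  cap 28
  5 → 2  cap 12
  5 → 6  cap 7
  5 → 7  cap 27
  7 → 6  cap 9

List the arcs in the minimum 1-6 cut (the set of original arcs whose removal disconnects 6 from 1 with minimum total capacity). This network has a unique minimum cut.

Min-cut arcs: {(1,0), (1,2), (5,2), (5,6), (7,6)} (total capacity 53)

augment #1: 1→2→6 push 18
augment #2: 1→5→6 push 7
augment #3: 1→7→6 push 9
augment #4: 1→0→2→6 push 1
augment #5: 1→0→3→6 push 6
augment #6: 1→5→2→3→6 push 11
augment #7: 1→5→2→4→6 push 1
max flow = 53; residual-reachable set from 1 gives S-side
cut edges (S→T): {(1,0), (1,2), (5,2), (5,6), (7,6)} total cap 53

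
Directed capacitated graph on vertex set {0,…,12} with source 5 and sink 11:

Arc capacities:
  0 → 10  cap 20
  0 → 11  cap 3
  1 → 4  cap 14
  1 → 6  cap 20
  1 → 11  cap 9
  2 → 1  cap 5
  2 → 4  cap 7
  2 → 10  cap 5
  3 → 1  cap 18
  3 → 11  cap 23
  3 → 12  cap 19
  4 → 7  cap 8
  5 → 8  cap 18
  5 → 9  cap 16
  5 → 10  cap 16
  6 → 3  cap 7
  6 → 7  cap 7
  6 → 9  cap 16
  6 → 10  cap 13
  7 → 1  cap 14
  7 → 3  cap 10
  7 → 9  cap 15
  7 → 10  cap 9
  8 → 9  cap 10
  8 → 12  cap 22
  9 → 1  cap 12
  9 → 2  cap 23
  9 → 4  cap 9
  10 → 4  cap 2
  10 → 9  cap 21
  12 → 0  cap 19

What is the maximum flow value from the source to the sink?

Maximum flow value: 28

augment #1: 5→9→1→11 bottleneck 9, total now 9
augment #2: 5→8→12→0→11 bottleneck 3, total now 12
augment #3: 5→9→1→6→3→11 bottleneck 3, total now 15
augment #4: 5→9→4→7→3→11 bottleneck 4, total now 19
augment #5: 5→10→4→7→3→11 bottleneck 2, total now 21
augment #6: 5→8→9→4→7→3→11 bottleneck 2, total now 23
augment #7: 5→8→9→2→1→6→3→11 bottleneck 4, total now 27
augment #8: 5→8→9→2→1→6→7→3→11 bottleneck 1, total now 28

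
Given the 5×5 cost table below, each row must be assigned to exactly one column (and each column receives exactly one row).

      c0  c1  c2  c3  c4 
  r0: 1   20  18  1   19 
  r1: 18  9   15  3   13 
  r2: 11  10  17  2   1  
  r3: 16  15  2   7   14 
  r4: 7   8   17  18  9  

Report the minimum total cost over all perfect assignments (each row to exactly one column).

optimal assignment: row0→col0 (cost 1), row1→col3 (cost 3), row2→col4 (cost 1), row3→col2 (cost 2), row4→col1 (cost 8)
total = 1 + 3 + 1 + 2 + 8 = 15

Minimum assignment cost: 15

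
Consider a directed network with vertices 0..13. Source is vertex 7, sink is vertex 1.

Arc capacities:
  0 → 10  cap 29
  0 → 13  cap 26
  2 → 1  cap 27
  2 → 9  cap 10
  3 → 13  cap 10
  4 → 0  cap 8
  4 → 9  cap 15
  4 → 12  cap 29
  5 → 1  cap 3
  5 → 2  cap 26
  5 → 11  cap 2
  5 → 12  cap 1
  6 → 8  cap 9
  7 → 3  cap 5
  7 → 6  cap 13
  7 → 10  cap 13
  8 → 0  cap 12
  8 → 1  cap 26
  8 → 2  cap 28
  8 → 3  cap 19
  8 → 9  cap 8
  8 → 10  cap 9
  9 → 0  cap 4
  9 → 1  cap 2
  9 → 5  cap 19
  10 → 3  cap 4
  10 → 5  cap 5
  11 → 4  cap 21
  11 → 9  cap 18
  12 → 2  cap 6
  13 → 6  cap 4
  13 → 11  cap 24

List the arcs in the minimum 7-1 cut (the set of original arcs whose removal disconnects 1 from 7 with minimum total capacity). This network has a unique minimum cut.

augment #1: 7→6→8→1 push 9
augment #2: 7→10→5→1 push 3
augment #3: 7→10→5→2→1 push 2
augment #4: 7→3→13→11→9→1 push 2
augment #5: 7→3→13→11→4→12→2→1 push 3
augment #6: 7→10→3→13→11→4→12→2→1 push 3
augment #7: 7→10→3→13→11→9→5→2→1 push 1
max flow = 23; residual-reachable set from 7 gives S-side
cut edges (S→T): {(6,8), (7,3), (10,3), (10,5)} total cap 23

Min-cut arcs: {(6,8), (7,3), (10,3), (10,5)} (total capacity 23)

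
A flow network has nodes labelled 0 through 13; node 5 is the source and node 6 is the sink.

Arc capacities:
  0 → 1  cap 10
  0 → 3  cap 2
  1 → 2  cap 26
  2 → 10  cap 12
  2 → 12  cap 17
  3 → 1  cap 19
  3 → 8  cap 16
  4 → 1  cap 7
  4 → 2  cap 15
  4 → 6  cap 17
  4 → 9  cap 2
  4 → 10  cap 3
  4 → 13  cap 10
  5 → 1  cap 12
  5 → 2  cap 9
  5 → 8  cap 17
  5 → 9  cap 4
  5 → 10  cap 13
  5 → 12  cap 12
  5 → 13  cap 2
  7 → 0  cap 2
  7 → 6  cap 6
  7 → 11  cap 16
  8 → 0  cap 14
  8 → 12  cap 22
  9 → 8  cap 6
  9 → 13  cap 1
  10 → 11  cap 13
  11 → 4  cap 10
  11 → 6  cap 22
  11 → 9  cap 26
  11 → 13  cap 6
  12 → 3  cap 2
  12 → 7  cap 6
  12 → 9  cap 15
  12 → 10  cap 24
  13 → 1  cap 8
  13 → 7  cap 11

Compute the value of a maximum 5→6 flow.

Maximum flow value: 22

augment #1: 5→10→11→6 bottleneck 13, total now 13
augment #2: 5→12→7→6 bottleneck 6, total now 19
augment #3: 5→13→7→11→6 bottleneck 2, total now 21
augment #4: 5→9→13→7→11→6 bottleneck 1, total now 22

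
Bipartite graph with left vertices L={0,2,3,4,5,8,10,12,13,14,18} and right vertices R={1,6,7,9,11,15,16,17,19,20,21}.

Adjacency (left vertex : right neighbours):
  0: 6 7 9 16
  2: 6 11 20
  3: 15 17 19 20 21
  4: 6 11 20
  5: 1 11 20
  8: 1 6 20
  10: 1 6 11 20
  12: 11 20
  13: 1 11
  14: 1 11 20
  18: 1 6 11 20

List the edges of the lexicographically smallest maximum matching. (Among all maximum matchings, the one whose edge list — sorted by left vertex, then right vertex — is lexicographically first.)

Lex-smallest maximum matching: {(0,7), (2,6), (3,15), (4,11), (5,1), (8,20)}

|M| = 6 (so the lex-smallest maximum matching has 6 edges)
process left vertices in ascending order; for each, take the smallest-labelled available neighbour that still permits 6 edges overall, or leave it unmatched if none does
lex-smallest matching: {0-7, 2-6, 3-15, 4-11, 5-1, 8-20}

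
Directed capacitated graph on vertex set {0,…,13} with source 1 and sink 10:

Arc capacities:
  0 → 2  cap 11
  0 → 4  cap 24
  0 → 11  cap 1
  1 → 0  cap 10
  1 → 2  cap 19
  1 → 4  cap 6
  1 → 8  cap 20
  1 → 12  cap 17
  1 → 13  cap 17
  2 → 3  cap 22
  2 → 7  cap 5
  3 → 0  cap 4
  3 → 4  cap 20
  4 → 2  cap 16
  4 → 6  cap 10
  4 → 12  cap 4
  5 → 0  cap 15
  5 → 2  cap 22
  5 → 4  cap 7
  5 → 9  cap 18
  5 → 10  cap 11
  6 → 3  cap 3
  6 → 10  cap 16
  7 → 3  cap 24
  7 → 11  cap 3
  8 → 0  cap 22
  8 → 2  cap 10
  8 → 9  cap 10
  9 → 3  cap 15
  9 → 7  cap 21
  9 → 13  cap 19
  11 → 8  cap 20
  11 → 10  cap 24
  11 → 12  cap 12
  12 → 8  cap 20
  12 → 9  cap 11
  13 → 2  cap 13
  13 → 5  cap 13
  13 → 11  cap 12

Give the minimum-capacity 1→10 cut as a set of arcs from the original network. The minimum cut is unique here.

augment #1: 1→0→11→10 push 1
augment #2: 1→4→6→10 push 6
augment #3: 1→13→5→10 push 11
augment #4: 1→13→11→10 push 6
augment #5: 1→0→4→6→10 push 4
augment #6: 1→2→7→11→10 push 3
augment #7: 1→8→9→13→11→10 push 6
max flow = 37; residual-reachable set from 1 gives S-side
cut edges (S→T): {(0,11), (4,6), (5,10), (7,11), (13,11)} total cap 37

Min-cut arcs: {(0,11), (4,6), (5,10), (7,11), (13,11)} (total capacity 37)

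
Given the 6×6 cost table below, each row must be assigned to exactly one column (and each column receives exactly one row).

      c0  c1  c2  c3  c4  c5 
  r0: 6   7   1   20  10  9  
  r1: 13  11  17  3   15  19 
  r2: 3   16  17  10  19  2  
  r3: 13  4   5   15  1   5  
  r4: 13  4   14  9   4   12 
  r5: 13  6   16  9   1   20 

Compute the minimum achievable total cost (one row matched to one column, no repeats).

Minimum assignment cost: 17

optimal assignment: row0→col2 (cost 1), row1→col3 (cost 3), row2→col0 (cost 3), row3→col5 (cost 5), row4→col1 (cost 4), row5→col4 (cost 1)
total = 1 + 3 + 3 + 5 + 4 + 1 = 17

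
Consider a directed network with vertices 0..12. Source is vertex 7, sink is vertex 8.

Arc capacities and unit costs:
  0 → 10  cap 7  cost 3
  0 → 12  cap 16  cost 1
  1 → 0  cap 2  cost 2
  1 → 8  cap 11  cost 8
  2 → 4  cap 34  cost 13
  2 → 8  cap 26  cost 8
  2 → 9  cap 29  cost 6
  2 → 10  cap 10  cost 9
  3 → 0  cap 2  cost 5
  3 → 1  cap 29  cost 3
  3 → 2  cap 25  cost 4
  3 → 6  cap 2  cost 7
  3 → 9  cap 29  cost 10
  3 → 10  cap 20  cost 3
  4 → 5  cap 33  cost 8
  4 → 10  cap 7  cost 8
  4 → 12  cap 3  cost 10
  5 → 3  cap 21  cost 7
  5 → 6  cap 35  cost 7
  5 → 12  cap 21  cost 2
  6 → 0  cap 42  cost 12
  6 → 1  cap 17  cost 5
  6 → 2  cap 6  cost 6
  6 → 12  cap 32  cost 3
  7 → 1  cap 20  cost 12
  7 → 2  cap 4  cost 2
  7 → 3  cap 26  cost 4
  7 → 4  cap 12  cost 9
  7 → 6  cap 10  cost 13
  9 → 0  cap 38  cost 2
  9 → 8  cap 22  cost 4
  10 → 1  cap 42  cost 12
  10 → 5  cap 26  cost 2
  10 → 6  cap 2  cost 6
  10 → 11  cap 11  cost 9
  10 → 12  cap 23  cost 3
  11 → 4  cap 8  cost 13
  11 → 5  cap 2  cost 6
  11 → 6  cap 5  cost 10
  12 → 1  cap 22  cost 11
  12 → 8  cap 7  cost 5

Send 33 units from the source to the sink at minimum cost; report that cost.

Minimum cost for 33 units: 501

shortest-cost path #1: 7→2→8 push 4 @ unit cost 10 (adds 40)
shortest-cost path #2: 7→3→10→12→8 push 7 @ unit cost 15 (adds 105)
shortest-cost path #3: 7→3→1→8 push 11 @ unit cost 15 (adds 165)
shortest-cost path #4: 7→3→2→8 push 8 @ unit cost 16 (adds 128)
shortest-cost path #5: 7→1→3→2→8 push 3 @ unit cost 21 (adds 63)
total cost = 501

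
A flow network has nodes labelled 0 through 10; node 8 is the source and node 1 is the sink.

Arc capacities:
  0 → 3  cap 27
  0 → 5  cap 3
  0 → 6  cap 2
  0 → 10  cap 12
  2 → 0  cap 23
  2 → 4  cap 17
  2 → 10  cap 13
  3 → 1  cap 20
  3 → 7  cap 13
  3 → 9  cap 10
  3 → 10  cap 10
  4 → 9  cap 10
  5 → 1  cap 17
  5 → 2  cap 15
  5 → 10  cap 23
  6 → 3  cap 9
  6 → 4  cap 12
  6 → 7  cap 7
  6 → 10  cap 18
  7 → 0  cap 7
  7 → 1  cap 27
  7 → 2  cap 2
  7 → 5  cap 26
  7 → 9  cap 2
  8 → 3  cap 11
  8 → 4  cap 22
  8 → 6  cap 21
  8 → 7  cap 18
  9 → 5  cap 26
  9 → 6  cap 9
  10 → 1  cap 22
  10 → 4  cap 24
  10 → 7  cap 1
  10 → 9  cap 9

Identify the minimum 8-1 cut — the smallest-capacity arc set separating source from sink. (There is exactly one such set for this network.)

Min-cut arcs: {(4,9), (8,3), (8,6), (8,7)} (total capacity 60)

augment #1: 8→3→1 push 11
augment #2: 8→7→1 push 18
augment #3: 8→6→3→1 push 9
augment #4: 8→6→7→1 push 7
augment #5: 8→6→10→1 push 5
augment #6: 8→4→9→5→1 push 10
max flow = 60; residual-reachable set from 8 gives S-side
cut edges (S→T): {(4,9), (8,3), (8,6), (8,7)} total cap 60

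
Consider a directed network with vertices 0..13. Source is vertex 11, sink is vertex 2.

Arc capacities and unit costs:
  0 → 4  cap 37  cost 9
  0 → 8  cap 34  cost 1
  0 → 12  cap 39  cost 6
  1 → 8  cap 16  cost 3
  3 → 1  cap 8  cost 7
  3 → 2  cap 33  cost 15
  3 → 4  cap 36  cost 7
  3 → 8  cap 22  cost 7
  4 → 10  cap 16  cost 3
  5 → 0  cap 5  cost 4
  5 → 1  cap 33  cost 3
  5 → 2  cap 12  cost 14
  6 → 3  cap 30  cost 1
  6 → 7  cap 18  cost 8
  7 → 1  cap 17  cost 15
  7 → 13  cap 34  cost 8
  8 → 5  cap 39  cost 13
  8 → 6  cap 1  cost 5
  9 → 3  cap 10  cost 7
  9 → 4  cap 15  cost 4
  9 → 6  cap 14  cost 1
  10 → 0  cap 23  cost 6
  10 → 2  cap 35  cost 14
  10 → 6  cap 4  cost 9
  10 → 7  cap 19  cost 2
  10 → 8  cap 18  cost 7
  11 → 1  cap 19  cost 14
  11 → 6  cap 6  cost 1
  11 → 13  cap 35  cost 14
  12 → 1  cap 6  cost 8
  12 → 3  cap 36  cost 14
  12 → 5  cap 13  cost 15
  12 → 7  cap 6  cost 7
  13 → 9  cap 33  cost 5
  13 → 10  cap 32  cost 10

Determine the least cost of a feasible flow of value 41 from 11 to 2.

shortest-cost path #1: 11→6→3→2 push 6 @ unit cost 17 (adds 102)
shortest-cost path #2: 11→13→9→6→3→2 push 14 @ unit cost 36 (adds 504)
shortest-cost path #3: 11→13→10→2 push 21 @ unit cost 38 (adds 798)
total cost = 1404

Minimum cost for 41 units: 1404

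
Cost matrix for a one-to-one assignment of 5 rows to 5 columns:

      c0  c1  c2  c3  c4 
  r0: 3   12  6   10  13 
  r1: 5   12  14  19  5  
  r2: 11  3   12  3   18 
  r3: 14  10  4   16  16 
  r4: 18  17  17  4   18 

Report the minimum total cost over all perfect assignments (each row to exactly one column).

Minimum assignment cost: 19

optimal assignment: row0→col0 (cost 3), row1→col4 (cost 5), row2→col1 (cost 3), row3→col2 (cost 4), row4→col3 (cost 4)
total = 3 + 5 + 3 + 4 + 4 = 19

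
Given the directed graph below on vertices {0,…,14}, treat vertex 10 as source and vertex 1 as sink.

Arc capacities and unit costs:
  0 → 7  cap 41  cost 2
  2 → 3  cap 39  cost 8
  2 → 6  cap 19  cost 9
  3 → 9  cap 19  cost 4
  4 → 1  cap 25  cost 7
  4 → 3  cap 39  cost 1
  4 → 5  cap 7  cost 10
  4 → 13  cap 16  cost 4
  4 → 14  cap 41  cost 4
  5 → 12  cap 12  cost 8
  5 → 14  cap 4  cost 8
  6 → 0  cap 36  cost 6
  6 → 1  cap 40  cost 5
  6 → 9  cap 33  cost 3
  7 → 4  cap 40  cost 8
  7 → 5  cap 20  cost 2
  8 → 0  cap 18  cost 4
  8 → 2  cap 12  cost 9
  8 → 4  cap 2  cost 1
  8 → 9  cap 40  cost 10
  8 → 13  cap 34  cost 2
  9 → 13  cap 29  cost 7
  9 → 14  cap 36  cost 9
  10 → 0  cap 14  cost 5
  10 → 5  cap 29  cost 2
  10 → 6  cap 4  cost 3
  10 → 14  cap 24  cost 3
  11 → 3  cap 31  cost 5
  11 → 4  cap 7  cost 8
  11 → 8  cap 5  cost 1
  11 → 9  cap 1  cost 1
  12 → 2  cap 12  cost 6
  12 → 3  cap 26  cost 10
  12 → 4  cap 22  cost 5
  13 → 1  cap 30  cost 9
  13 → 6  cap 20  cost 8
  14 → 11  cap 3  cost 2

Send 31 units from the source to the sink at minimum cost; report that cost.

shortest-cost path #1: 10→6→1 push 4 @ unit cost 8 (adds 32)
shortest-cost path #2: 10→14→11→8→4→1 push 2 @ unit cost 14 (adds 28)
shortest-cost path #3: 10→14→11→8→13→1 push 1 @ unit cost 17 (adds 17)
shortest-cost path #4: 10→0→7→4→1 push 14 @ unit cost 22 (adds 308)
shortest-cost path #5: 10→5→12→4→1 push 9 @ unit cost 22 (adds 198)
shortest-cost path #6: 10→5→12→4→8→13→1 push 1 @ unit cost 25 (adds 25)
total cost = 608

Minimum cost for 31 units: 608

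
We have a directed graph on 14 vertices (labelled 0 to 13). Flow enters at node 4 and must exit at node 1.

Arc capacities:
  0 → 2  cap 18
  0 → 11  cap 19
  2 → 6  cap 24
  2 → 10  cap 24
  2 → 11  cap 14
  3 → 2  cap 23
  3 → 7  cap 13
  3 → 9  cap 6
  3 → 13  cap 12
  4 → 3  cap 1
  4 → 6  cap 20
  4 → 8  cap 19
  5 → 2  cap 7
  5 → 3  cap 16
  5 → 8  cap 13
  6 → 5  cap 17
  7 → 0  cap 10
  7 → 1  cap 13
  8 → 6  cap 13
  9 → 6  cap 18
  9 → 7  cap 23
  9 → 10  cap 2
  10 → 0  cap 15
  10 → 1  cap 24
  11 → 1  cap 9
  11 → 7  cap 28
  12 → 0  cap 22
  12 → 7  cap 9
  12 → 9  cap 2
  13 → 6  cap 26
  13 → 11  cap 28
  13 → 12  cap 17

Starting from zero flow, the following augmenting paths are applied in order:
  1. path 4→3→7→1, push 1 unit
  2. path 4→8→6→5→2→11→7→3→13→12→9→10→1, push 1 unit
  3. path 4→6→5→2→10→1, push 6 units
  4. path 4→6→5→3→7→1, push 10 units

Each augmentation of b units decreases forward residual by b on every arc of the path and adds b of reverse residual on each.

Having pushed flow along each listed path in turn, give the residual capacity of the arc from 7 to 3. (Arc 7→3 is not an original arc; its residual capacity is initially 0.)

after path 1 (4→3→7→1, push 1): res(7,3)=1
after path 2 (4→8→6→5→2→11→7→3→13→12→9→10→1, push 1): res(7,3)=0
after path 3 (4→6→5→2→10→1, push 6): res(7,3)=0
after path 4 (4→6→5→3→7→1, push 10): res(7,3)=10

Residual capacity of (7,3): 10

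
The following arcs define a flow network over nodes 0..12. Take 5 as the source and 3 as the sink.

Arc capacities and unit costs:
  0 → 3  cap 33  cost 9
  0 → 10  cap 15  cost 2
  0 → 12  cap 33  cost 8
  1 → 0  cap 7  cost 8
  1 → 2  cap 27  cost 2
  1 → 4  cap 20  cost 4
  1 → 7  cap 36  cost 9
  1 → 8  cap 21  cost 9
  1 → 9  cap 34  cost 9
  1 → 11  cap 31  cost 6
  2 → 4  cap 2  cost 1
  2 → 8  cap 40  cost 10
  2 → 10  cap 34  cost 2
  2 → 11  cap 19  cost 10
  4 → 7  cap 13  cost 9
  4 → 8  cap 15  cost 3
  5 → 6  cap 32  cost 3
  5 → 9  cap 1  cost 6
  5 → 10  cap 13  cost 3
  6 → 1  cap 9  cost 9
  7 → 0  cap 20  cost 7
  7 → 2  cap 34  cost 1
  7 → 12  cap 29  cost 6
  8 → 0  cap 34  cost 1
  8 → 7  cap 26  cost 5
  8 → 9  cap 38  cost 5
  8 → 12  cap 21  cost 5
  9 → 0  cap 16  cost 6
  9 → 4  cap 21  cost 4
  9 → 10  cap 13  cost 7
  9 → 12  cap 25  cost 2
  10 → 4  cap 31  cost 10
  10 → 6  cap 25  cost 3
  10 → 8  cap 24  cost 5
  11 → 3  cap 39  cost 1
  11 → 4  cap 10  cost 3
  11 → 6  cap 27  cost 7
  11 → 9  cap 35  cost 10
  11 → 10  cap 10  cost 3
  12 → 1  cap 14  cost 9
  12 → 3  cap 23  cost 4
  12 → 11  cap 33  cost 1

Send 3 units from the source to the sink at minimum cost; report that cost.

shortest-cost path #1: 5→9→12→11→3 push 1 @ unit cost 10 (adds 10)
shortest-cost path #2: 5→10→8→12→11→3 push 2 @ unit cost 15 (adds 30)
total cost = 40

Minimum cost for 3 units: 40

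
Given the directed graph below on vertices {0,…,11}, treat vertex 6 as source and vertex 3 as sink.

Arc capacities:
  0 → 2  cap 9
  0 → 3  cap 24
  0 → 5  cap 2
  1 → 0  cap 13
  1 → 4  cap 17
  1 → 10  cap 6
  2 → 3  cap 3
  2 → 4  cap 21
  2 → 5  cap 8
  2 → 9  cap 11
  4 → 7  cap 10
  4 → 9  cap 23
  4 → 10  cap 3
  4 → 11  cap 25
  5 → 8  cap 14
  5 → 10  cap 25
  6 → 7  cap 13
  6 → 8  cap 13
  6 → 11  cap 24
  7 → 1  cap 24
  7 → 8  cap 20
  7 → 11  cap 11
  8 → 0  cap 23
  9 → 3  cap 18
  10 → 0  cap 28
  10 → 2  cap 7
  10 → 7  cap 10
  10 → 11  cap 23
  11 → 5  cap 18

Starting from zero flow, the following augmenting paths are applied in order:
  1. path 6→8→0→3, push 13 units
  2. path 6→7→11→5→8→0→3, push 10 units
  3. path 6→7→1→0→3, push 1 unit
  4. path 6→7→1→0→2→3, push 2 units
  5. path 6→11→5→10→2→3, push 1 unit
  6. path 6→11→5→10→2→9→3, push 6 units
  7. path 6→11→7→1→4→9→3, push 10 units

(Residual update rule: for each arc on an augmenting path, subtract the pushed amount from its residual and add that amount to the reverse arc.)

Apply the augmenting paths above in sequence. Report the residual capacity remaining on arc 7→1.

after path 1 (6→8→0→3, push 13): res(7,1)=24
after path 2 (6→7→11→5→8→0→3, push 10): res(7,1)=24
after path 3 (6→7→1→0→3, push 1): res(7,1)=23
after path 4 (6→7→1→0→2→3, push 2): res(7,1)=21
after path 5 (6→11→5→10→2→3, push 1): res(7,1)=21
after path 6 (6→11→5→10→2→9→3, push 6): res(7,1)=21
after path 7 (6→11→7→1→4→9→3, push 10): res(7,1)=11

Residual capacity of (7,1): 11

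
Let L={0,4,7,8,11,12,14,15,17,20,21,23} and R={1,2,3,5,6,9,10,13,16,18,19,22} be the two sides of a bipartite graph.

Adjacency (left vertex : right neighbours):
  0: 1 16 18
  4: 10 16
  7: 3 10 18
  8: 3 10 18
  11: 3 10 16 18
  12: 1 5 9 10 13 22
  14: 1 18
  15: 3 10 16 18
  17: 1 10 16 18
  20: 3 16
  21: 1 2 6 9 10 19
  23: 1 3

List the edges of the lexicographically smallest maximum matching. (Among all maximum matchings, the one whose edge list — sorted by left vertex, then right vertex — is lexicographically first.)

Lex-smallest maximum matching: {(0,1), (4,10), (7,3), (8,18), (11,16), (12,5), (21,2)}

|M| = 7 (so the lex-smallest maximum matching has 7 edges)
process left vertices in ascending order; for each, take the smallest-labelled available neighbour that still permits 7 edges overall, or leave it unmatched if none does
lex-smallest matching: {0-1, 4-10, 7-3, 8-18, 11-16, 12-5, 21-2}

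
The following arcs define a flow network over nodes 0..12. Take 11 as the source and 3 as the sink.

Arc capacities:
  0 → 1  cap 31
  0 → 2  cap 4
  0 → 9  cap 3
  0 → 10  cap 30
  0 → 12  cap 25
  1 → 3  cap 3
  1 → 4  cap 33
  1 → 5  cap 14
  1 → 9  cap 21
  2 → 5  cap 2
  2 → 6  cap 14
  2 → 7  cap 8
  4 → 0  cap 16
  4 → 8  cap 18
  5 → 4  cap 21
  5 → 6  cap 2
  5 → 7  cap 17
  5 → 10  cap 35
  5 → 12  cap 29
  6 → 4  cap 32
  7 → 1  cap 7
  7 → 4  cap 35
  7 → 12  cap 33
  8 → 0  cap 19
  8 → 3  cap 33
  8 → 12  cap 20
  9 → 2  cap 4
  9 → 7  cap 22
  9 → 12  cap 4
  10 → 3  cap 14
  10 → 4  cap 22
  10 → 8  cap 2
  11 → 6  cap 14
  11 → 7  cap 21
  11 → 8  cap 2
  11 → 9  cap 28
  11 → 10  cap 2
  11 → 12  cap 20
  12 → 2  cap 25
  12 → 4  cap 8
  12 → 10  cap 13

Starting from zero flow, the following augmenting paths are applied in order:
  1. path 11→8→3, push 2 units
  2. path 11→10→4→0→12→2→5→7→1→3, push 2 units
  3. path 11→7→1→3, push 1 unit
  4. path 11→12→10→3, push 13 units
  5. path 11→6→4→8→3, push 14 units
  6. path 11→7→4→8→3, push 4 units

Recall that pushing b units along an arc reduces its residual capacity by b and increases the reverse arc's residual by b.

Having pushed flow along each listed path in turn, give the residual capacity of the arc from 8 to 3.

Residual capacity of (8,3): 13

after path 1 (11→8→3, push 2): res(8,3)=31
after path 2 (11→10→4→0→12→2→5→7→1→3, push 2): res(8,3)=31
after path 3 (11→7→1→3, push 1): res(8,3)=31
after path 4 (11→12→10→3, push 13): res(8,3)=31
after path 5 (11→6→4→8→3, push 14): res(8,3)=17
after path 6 (11→7→4→8→3, push 4): res(8,3)=13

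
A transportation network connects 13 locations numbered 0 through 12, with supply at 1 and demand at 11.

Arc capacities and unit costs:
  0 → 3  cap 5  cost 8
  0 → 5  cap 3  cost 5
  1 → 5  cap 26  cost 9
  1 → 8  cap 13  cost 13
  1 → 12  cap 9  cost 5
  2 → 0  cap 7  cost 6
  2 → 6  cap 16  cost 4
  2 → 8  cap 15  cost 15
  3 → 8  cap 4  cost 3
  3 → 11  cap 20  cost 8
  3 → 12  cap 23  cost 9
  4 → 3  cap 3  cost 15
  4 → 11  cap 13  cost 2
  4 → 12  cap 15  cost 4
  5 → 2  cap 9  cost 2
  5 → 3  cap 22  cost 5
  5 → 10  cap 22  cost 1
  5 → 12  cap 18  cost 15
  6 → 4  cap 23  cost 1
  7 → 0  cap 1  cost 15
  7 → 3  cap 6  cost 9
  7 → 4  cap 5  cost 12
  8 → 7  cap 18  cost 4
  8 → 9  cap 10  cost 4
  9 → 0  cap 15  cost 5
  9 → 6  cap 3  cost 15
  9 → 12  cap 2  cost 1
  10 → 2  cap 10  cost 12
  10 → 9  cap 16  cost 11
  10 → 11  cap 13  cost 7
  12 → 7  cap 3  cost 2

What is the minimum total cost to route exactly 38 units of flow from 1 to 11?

Minimum cost for 38 units: 842

shortest-cost path #1: 1→5→10→11 push 13 @ unit cost 17 (adds 221)
shortest-cost path #2: 1→5→2→6→4→11 push 9 @ unit cost 18 (adds 162)
shortest-cost path #3: 1→12→7→4→11 push 3 @ unit cost 21 (adds 63)
shortest-cost path #4: 1→5→3→11 push 4 @ unit cost 22 (adds 88)
shortest-cost path #5: 1→8→7→4→11 push 1 @ unit cost 31 (adds 31)
shortest-cost path #6: 1→8→7→3→11 push 6 @ unit cost 34 (adds 204)
shortest-cost path #7: 1→8→7→4→6→2→5→3→11 push 1 @ unit cost 35 (adds 35)
shortest-cost path #8: 1→8→9→0→3→11 push 1 @ unit cost 38 (adds 38)
total cost = 842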